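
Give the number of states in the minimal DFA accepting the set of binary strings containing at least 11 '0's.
By Myhill–Nerode, count the distinguishable equivalence classes: 12 classes — having seen 0, 1, …, 10, or ≥11 copies of '0'; any two classes i < j (j ≤ 11) are distinguished by the string 0^(11−j), which takes class j to 11 copies (accepted) but leaves class i below 11 (rejected).
12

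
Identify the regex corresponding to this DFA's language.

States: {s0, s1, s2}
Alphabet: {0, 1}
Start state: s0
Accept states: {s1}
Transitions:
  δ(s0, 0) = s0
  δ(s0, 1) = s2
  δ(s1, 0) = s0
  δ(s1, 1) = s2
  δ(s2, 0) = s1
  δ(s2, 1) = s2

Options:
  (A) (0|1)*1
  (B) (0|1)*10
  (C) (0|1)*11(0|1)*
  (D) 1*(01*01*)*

Check each option against the DFA on short strings; one disagreement eliminates an option:
  (A) (0|1)*1: on '1' the DFA goes s0 → s2 and rejects (s2 ∉ Accept), but the regex matches it → eliminate
  (B) (0|1)*10: agrees with the DFA on every string of length ≤ 6
  (C) (0|1)*11(0|1)*: on '10' the DFA goes s0 → s2 → s1 and accepts (s1 ∈ Accept), but the regex does not match it → eliminate
  (D) 1*(01*01*)*: on ε the DFA stays in s0 and rejects (s0 ∉ Accept), but the regex matches it → eliminate
Only (B) is consistent with the DFA.
(B) (0|1)*10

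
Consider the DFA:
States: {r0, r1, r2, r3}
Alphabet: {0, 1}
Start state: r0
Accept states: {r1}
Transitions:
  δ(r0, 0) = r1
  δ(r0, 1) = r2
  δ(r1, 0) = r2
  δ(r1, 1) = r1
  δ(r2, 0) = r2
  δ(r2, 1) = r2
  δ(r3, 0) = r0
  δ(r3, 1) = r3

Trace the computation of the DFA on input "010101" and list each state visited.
read '0': r0 → r1
  read '1': r1 → r1
  read '0': r1 → r2
  read '1': r2 → r2
  read '0': r2 → r2
  read '1': r2 → r2
r0 -> r1 -> r1 -> r2 -> r2 -> r2 -> r2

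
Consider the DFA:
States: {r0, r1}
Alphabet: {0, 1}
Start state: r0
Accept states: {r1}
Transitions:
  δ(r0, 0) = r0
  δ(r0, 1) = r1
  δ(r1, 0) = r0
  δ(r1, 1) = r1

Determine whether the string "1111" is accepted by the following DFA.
Processing string "1111":
  r0 --1--> r1
  r1 --1--> r1
  r1 --1--> r1
  r1 --1--> r1
Final state: r1
Accept states: {r1}
Yes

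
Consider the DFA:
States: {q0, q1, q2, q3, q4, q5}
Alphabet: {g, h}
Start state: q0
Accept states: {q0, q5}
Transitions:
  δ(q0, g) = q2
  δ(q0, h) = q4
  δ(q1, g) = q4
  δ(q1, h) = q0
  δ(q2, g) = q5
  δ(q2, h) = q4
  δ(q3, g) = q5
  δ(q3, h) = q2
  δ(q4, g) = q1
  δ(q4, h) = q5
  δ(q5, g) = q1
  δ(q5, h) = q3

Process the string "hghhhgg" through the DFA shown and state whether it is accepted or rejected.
Processing string "hghhhgg":
  q0 --h--> q4
  q4 --g--> q1
  q1 --h--> q0
  q0 --h--> q4
  q4 --h--> q5
  q5 --g--> q1
  q1 --g--> q4
Final state: q4
Accept states: {q0, q5}
No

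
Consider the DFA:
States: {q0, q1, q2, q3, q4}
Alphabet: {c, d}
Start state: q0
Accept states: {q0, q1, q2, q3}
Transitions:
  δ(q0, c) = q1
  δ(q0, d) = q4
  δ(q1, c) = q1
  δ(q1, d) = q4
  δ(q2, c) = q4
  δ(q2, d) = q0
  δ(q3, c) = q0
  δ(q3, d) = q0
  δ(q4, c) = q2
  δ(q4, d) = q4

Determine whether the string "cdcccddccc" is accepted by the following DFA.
Processing string "cdcccddccc":
  q0 --c--> q1
  q1 --d--> q4
  q4 --c--> q2
  q2 --c--> q4
  q4 --c--> q2
  q2 --d--> q0
  q0 --d--> q4
  q4 --c--> q2
  q2 --c--> q4
  q4 --c--> q2
Final state: q2
Accept states: {q0, q1, q2, q3}
Yes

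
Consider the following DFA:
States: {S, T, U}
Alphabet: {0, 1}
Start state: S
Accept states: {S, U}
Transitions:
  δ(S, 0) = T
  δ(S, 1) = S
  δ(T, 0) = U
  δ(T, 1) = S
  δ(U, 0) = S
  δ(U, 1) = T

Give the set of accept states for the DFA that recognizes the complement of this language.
Complement accept states = All states \ Original accept states
= {S, T, U} \ {S, U}
{T}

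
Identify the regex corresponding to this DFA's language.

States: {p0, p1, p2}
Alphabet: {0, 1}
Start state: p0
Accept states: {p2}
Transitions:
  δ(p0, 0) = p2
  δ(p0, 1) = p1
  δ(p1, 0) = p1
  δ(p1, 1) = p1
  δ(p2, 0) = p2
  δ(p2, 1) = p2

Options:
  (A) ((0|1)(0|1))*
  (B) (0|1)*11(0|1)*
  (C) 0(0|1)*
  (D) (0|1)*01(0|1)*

Check each option against the DFA on short strings; one disagreement eliminates an option:
  (A) ((0|1)(0|1))*: on ε the DFA stays in p0 and rejects (p0 ∉ Accept), but the regex matches it → eliminate
  (B) (0|1)*11(0|1)*: on '0' the DFA goes p0 → p2 and accepts (p2 ∈ Accept), but the regex does not match it → eliminate
  (C) 0(0|1)*: agrees with the DFA on every string of length ≤ 6
  (D) (0|1)*01(0|1)*: on '0' the DFA goes p0 → p2 and accepts (p2 ∈ Accept), but the regex does not match it → eliminate
Only (C) is consistent with the DFA.
(C) 0(0|1)*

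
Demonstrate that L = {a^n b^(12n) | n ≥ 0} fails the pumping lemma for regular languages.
Assume L is regular with pumping length p. Idea: pumping the a-block breaks the 1:12 ratio.
Choose s = a^p b^(12p) (length 13p ≥ p). By the pumping lemma, s = xyz with |xy| ≤ p, |y| > 0, so y = a^k with k ≥ 1. Then xy²z = a^(p+k) b^(12p). For this to be in L we would need 12p = 12(p+k), i.e. 12k = 0, contradicting k ≥ 1. So xy²z ∉ L.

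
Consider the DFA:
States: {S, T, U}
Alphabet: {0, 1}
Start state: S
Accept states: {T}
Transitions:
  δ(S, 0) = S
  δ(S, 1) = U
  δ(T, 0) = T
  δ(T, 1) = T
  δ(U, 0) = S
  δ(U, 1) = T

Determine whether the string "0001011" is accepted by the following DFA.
Processing string "0001011":
  S --0--> S
  S --0--> S
  S --0--> S
  S --1--> U
  U --0--> S
  S --1--> U
  U --1--> T
Final state: T
Accept states: {T}
Yes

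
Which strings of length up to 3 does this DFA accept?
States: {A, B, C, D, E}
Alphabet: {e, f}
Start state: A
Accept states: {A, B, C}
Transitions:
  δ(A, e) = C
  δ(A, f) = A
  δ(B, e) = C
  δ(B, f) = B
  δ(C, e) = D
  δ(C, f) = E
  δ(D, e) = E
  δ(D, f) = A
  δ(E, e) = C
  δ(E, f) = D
ε, e, f, fe, ff, eef, efe, ffe, fff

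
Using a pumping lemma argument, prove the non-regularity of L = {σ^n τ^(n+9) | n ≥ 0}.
Assume L is regular with pumping length p. Idea: pumping the σ-block breaks the fixed offset of 9.
Choose s = σ^p τ^(p+9) ∈ L. By the pumping lemma, s = xyz with |xy| ≤ p, |y| > 0, so y = σ^k with k ≥ 1. Then xy²z = σ^(p+k) τ^(p+9). For this to be in L we would need p+9 = (p+k)+9, i.e. k = 0, contradicting k ≥ 1. So xy²z ∉ L.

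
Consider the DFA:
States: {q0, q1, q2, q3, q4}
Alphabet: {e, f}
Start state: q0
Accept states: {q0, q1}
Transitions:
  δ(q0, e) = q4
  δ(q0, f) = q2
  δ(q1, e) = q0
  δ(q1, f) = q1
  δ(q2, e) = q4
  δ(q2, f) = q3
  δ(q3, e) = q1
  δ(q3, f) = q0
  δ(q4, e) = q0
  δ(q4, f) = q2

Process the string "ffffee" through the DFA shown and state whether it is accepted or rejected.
Processing string "ffffee":
  q0 --f--> q2
  q2 --f--> q3
  q3 --f--> q0
  q0 --f--> q2
  q2 --e--> q4
  q4 --e--> q0
Final state: q0
Accept states: {q0, q1}
Yes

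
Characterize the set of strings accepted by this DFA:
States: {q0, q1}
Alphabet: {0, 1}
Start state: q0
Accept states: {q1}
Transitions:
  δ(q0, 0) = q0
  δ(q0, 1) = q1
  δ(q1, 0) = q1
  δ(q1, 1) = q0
Testing a few strings:
  '11' → reject
  '1' → accept
  '10' → accept
  '0' → reject
State roles: q0=even number of 1's so far; q1=odd number of 1's so far
All binary strings with an odd number of 1's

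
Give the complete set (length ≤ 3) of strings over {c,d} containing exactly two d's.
dd, cdd, dcd, ddc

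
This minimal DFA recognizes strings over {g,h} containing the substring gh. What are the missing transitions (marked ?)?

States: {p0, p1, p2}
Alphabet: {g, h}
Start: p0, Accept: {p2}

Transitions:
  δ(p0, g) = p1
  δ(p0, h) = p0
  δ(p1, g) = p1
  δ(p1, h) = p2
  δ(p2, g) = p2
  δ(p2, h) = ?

From the language and accept set, identify what each state tracks — p0: no g seen yet; p1: seen a g, waiting for h; p2: substring gh seen.
Each missing δ(q, a) is the state matching the new tracked value after reading a.
δ(p2, h) = p2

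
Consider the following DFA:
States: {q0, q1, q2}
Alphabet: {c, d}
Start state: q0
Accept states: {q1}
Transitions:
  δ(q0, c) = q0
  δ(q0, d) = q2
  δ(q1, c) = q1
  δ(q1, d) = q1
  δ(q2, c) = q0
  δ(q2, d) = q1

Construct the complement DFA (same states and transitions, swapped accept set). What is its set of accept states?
Complement accept states = All states \ Original accept states
= {q0, q1, q2} \ {q1}
{q0, q2}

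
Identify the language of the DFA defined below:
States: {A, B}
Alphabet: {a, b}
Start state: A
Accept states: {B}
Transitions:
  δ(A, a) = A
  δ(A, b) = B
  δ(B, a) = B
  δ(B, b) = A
Testing a few strings:
  'ba' → accept
  'abb' → reject
  'b' → accept
  'baa' → accept
State roles: A=even number of b's so far; B=odd number of b's so far
All strings over {a,b} with an odd number of b's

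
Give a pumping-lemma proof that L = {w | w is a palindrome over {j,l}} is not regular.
Assume L is regular with pumping length p. Idea: pumping the leading j-block breaks the symmetry.
Choose s = j^p l j^p (a palindrome of length 2p+1 ≥ p). By the pumping lemma, s = xyz with |xy| ≤ p, |y| > 0, so y = j^k with k > 0 (xy lies entirely in the first j^p). Then xy²z = j^(p+k) l j^p, which is not a palindrome since p+k ≠ p.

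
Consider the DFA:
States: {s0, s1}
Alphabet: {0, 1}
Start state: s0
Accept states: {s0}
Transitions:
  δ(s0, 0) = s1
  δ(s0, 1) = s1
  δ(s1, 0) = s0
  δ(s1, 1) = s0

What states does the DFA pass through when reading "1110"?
read '1': s0 → s1
  read '1': s1 → s0
  read '1': s0 → s1
  read '0': s1 → s0
s0 -> s1 -> s0 -> s1 -> s0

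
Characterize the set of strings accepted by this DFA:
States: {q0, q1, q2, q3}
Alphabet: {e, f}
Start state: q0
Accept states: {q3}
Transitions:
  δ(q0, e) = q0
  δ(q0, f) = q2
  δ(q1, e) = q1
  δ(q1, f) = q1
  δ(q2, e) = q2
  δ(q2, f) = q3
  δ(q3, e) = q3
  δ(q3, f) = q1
Testing a few strings:
  'f' → reject
  'effe' → accept
  'eff' → accept
  'ef' → reject
State roles: q0=zero f's; q1=≥ three f's (dead); q2=one f; q3=two f's
All strings over {e,f} containing exactly two f's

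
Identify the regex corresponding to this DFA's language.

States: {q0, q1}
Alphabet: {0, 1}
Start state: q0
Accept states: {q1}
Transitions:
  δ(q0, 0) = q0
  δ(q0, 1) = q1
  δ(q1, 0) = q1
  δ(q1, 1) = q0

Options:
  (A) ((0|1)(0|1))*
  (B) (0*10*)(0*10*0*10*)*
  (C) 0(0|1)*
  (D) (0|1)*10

Check each option against the DFA on short strings; one disagreement eliminates an option:
  (A) ((0|1)(0|1))*: on ε the DFA stays in q0 and rejects (q0 ∉ Accept), but the regex matches it → eliminate
  (B) (0*10*)(0*10*0*10*)*: agrees with the DFA on every string of length ≤ 6
  (C) 0(0|1)*: on '0' the DFA goes q0 → q0 and rejects (q0 ∉ Accept), but the regex matches it → eliminate
  (D) (0|1)*10: on '1' the DFA goes q0 → q1 and accepts (q1 ∈ Accept), but the regex does not match it → eliminate
Only (B) is consistent with the DFA.
(B) (0*10*)(0*10*0*10*)*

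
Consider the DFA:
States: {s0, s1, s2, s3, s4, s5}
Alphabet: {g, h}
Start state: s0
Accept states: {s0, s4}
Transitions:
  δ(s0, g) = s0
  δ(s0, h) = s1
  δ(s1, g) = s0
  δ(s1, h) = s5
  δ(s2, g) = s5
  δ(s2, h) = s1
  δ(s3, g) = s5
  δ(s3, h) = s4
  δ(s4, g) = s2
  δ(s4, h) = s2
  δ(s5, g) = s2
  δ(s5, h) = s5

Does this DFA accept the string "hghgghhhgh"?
Processing string "hghgghhhgh":
  s0 --h--> s1
  s1 --g--> s0
  s0 --h--> s1
  s1 --g--> s0
  s0 --g--> s0
  s0 --h--> s1
  s1 --h--> s5
  s5 --h--> s5
  s5 --g--> s2
  s2 --h--> s1
Final state: s1
Accept states: {s0, s4}
No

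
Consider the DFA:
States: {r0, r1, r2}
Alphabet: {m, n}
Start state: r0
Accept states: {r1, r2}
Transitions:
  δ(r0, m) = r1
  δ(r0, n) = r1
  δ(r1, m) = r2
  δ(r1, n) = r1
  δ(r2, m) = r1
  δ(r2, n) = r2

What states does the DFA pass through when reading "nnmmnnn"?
read 'n': r0 → r1
  read 'n': r1 → r1
  read 'm': r1 → r2
  read 'm': r2 → r1
  read 'n': r1 → r1
  read 'n': r1 → r1
  read 'n': r1 → r1
r0 -> r1 -> r1 -> r2 -> r1 -> r1 -> r1 -> r1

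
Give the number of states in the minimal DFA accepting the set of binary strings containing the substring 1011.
By Myhill–Nerode, count the distinguishable equivalence classes: 5 classes — one per longest suffix of the input that is a prefix of '1011' (lengths 0 through 3), plus an absorbing 'already seen 1011' class.
5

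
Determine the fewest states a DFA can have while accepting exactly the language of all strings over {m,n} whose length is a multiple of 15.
By Myhill–Nerode, count the distinguishable equivalence classes: 15 classes — one per residue of the length mod 15; class i is distinguished from class j by any string of length (15 − i) mod 15.
15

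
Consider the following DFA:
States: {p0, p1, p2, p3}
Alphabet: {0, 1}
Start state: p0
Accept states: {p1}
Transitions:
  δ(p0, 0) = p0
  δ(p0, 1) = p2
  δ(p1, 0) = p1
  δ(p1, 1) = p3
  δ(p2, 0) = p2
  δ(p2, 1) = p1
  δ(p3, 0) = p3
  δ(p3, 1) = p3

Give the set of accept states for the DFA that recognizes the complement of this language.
Complement accept states = All states \ Original accept states
= {p0, p1, p2, p3} \ {p1}
{p0, p2, p3}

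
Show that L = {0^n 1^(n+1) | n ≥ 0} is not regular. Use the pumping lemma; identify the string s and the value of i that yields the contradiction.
Assume L is regular with pumping length p. Idea: pumping the 0-block breaks the fixed offset of 1.
Choose s = 0^p 1^(p+1) ∈ L. By the pumping lemma, s = xyz with |xy| ≤ p, |y| > 0, so y = 0^k with k ≥ 1. Then xy²z = 0^(p+k) 1^(p+1). For this to be in L we would need p+1 = (p+k)+1, i.e. k = 0, contradicting k ≥ 1. So xy²z ∉ L.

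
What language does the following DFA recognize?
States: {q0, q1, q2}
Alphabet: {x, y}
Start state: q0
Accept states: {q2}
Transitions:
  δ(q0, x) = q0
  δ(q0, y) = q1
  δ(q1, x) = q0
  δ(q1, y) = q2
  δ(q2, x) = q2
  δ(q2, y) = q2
Testing a few strings:
  'yyy' → accept
  'xyy' → accept
  'yxy' → reject
  'yy' → accept
State roles: q0=no progress toward yy; q1=one trailing y; q2=substring yy seen
All strings over {x,y} containing the substring yy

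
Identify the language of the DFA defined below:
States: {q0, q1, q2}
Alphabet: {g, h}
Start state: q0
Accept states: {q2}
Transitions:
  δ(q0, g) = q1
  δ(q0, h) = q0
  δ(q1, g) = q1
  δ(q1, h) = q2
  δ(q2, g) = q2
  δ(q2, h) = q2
Testing a few strings:
  'ghhg' → accept
  'g' → reject
  'hg' → reject
  'ghg' → accept
State roles: q0=no g seen yet; q1=seen a g, waiting for h; q2=substring gh seen
All strings over {g,h} containing the substring gh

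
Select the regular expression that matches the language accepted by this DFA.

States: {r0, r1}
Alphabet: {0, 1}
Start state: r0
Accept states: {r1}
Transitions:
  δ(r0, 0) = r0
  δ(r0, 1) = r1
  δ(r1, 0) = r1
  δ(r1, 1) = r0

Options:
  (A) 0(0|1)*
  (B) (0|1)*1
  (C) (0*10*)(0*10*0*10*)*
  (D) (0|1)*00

Check each option against the DFA on short strings; one disagreement eliminates an option:
  (A) 0(0|1)*: on '0' the DFA goes r0 → r0 and rejects (r0 ∉ Accept), but the regex matches it → eliminate
  (B) (0|1)*1: on '10' the DFA goes r0 → r1 → r1 and accepts (r1 ∈ Accept), but the regex does not match it → eliminate
  (C) (0*10*)(0*10*0*10*)*: agrees with the DFA on every string of length ≤ 6
  (D) (0|1)*00: on '1' the DFA goes r0 → r1 and accepts (r1 ∈ Accept), but the regex does not match it → eliminate
Only (C) is consistent with the DFA.
(C) (0*10*)(0*10*0*10*)*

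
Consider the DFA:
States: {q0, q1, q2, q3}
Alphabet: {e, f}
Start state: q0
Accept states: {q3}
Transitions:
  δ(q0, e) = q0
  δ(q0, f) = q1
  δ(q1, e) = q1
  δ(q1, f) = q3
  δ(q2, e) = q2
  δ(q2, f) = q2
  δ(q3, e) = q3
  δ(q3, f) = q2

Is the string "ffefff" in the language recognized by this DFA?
Processing string "ffefff":
  q0 --f--> q1
  q1 --f--> q3
  q3 --e--> q3
  q3 --f--> q2
  q2 --f--> q2
  q2 --f--> q2
Final state: q2
Accept states: {q3}
No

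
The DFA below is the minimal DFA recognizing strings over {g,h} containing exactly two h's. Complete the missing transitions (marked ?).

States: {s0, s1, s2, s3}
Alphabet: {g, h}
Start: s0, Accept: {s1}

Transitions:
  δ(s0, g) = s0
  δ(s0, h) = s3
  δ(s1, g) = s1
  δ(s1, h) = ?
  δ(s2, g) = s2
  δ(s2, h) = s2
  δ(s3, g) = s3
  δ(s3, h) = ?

From the language and accept set, identify what each state tracks — s0: zero h's; s1: two h's; s2: ≥ three h's (dead); s3: one h.
Each missing δ(q, a) is the state matching the new tracked value after reading a.
δ(s1, h) = s2; δ(s3, h) = s1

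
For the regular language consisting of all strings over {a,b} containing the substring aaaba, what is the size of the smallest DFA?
By Myhill–Nerode, count the distinguishable equivalence classes: 6 classes — one per longest suffix of the input that is a prefix of 'aaaba' (lengths 0 through 4), plus an absorbing 'already seen aaaba' class.
6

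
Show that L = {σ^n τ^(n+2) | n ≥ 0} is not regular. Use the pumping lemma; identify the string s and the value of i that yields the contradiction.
Assume L is regular with pumping length p. Idea: pumping the σ-block breaks the fixed offset of 2.
Choose s = σ^p τ^(p+2) ∈ L. By the pumping lemma, s = xyz with |xy| ≤ p, |y| > 0, so y = σ^k with k ≥ 1. Then xy²z = σ^(p+k) τ^(p+2). For this to be in L we would need p+2 = (p+k)+2, i.e. k = 0, contradicting k ≥ 1. So xy²z ∉ L.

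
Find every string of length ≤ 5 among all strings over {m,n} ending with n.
n, mn, nn, mmn, mnn, nmn, nnn, mmmn, mmnn, mnmn, mnnn, nmmn, nmnn, nnmn, nnnn, mmmmn, mmmnn, mmnmn, mmnnn, mnmmn, mnmnn, mnnmn, mnnnn, nmmmn, nmmnn, nmnmn, nmnnn, nnmmn, nnmnn, nnnmn, nnnnn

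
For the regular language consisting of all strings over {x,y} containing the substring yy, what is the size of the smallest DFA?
By Myhill–Nerode, count the distinguishable equivalence classes: three classes — no progress / one trailing y / yy seen.
3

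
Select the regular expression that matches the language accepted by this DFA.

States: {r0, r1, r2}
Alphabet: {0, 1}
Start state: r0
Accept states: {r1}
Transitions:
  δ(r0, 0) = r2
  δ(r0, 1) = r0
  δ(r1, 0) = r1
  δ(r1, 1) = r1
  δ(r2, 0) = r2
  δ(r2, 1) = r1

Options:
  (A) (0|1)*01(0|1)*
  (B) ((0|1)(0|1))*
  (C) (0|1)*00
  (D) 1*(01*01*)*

Check each option against the DFA on short strings; one disagreement eliminates an option:
  (A) (0|1)*01(0|1)*: agrees with the DFA on every string of length ≤ 6
  (B) ((0|1)(0|1))*: on ε the DFA stays in r0 and rejects (r0 ∉ Accept), but the regex matches it → eliminate
  (C) (0|1)*00: on '00' the DFA goes r0 → r2 → r2 and rejects (r2 ∉ Accept), but the regex matches it → eliminate
  (D) 1*(01*01*)*: on ε the DFA stays in r0 and rejects (r0 ∉ Accept), but the regex matches it → eliminate
Only (A) is consistent with the DFA.
(A) (0|1)*01(0|1)*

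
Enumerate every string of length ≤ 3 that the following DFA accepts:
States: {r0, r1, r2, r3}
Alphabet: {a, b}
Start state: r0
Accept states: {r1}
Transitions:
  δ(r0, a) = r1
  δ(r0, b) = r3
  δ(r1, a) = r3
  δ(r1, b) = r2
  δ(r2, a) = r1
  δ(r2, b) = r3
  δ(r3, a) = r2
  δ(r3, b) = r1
a, bb, aab, aba, baa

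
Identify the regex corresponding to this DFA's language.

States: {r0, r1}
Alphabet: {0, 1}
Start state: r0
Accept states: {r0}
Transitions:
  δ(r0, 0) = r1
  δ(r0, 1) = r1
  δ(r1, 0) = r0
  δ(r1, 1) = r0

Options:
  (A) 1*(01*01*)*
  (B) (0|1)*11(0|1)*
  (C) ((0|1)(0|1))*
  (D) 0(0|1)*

Check each option against the DFA on short strings; one disagreement eliminates an option:
  (A) 1*(01*01*)*: on '1' the DFA goes r0 → r1 and rejects (r1 ∉ Accept), but the regex matches it → eliminate
  (B) (0|1)*11(0|1)*: on ε the DFA stays in r0 and accepts (r0 ∈ Accept), but the regex does not match it → eliminate
  (C) ((0|1)(0|1))*: agrees with the DFA on every string of length ≤ 6
  (D) 0(0|1)*: on ε the DFA stays in r0 and accepts (r0 ∈ Accept), but the regex does not match it → eliminate
Only (C) is consistent with the DFA.
(C) ((0|1)(0|1))*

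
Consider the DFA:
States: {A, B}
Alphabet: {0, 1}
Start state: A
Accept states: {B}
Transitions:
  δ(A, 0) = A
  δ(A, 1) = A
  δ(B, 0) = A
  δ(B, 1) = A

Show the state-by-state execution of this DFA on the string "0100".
read '0': A → A
  read '1': A → A
  read '0': A → A
  read '0': A → A
A -> A -> A -> A -> A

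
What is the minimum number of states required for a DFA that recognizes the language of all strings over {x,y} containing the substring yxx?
By Myhill–Nerode, count the distinguishable equivalence classes: 4 classes — one per longest suffix of the input that is a prefix of 'yxx' (lengths 0 through 2), plus an absorbing 'already seen yxx' class.
4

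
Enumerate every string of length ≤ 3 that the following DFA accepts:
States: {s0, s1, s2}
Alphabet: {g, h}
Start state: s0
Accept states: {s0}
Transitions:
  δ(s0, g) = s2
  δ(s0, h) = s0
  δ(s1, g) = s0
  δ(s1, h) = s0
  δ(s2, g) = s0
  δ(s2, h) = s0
ε, h, gg, gh, hh, ggh, ghh, hgg, hgh, hhh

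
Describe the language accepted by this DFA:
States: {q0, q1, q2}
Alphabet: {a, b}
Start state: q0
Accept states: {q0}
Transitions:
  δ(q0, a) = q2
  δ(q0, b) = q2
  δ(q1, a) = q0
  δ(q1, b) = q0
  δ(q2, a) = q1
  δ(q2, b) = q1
Testing a few strings:
  'baa' → accept
  'aaaa' → reject
  'a' → reject
  'aba' → accept
State roles: q0=length ≡ 0 (mod 3); q1=length ≡ 2 (mod 3); q2=length ≡ 1 (mod 3)
All strings over {a,b} whose length is a multiple of 3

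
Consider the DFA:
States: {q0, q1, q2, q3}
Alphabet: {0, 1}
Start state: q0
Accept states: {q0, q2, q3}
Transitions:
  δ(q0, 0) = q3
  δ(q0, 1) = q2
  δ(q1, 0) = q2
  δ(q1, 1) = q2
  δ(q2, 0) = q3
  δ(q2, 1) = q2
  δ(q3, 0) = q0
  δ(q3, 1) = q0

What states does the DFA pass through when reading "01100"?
read '0': q0 → q3
  read '1': q3 → q0
  read '1': q0 → q2
  read '0': q2 → q3
  read '0': q3 → q0
q0 -> q3 -> q0 -> q2 -> q3 -> q0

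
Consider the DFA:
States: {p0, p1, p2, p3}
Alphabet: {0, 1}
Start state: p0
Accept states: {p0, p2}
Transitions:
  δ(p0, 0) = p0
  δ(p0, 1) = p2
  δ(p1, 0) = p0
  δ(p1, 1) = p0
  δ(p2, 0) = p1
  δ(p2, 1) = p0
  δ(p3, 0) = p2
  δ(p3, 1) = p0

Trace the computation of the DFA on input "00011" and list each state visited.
read '0': p0 → p0
  read '0': p0 → p0
  read '0': p0 → p0
  read '1': p0 → p2
  read '1': p2 → p0
p0 -> p0 -> p0 -> p0 -> p2 -> p0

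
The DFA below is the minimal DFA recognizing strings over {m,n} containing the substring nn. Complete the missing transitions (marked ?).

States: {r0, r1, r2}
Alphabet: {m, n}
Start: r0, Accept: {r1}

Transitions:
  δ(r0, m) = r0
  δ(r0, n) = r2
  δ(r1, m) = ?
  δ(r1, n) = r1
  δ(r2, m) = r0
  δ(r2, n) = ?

From the language and accept set, identify what each state tracks — r0: no progress toward nn; r1: substring nn seen; r2: one trailing n.
Each missing δ(q, a) is the state matching the new tracked value after reading a.
δ(r1, m) = r1; δ(r2, n) = r1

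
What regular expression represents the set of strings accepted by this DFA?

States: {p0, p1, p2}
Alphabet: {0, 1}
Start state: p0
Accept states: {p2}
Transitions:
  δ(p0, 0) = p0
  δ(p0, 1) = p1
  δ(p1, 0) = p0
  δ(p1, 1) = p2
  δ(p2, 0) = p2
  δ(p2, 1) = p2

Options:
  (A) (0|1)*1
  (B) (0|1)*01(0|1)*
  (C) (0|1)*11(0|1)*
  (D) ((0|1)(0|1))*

Check each option against the DFA on short strings; one disagreement eliminates an option:
  (A) (0|1)*1: on '1' the DFA goes p0 → p1 and rejects (p1 ∉ Accept), but the regex matches it → eliminate
  (B) (0|1)*01(0|1)*: on '01' the DFA goes p0 → p0 → p1 and rejects (p1 ∉ Accept), but the regex matches it → eliminate
  (C) (0|1)*11(0|1)*: agrees with the DFA on every string of length ≤ 6
  (D) ((0|1)(0|1))*: on ε the DFA stays in p0 and rejects (p0 ∉ Accept), but the regex matches it → eliminate
Only (C) is consistent with the DFA.
(C) (0|1)*11(0|1)*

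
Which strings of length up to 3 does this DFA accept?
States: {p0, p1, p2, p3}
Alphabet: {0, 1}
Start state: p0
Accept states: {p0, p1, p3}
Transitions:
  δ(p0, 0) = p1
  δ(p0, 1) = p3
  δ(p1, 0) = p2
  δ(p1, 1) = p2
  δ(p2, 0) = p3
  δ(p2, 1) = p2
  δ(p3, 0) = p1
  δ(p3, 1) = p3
ε, 0, 1, 10, 11, 000, 010, 110, 111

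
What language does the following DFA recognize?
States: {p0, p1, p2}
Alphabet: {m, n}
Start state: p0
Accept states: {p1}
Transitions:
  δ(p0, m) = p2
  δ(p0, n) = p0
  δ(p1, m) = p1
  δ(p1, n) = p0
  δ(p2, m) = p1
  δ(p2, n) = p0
Testing a few strings:
  'm' → reject
  'mn' → reject
  'nnm' → reject
  'nm' → reject
State roles: p0=last symbol not m; p1=two trailing m's; p2=one trailing m
All strings over {m,n} ending with mm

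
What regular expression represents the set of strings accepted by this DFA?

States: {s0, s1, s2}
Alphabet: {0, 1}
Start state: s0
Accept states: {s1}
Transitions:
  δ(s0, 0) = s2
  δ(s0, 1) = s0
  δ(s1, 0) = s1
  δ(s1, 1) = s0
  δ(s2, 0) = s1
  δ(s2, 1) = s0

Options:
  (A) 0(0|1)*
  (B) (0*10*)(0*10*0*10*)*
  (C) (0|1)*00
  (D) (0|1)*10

Check each option against the DFA on short strings; one disagreement eliminates an option:
  (A) 0(0|1)*: on '0' the DFA goes s0 → s2 and rejects (s2 ∉ Accept), but the regex matches it → eliminate
  (B) (0*10*)(0*10*0*10*)*: on '1' the DFA goes s0 → s0 and rejects (s0 ∉ Accept), but the regex matches it → eliminate
  (C) (0|1)*00: agrees with the DFA on every string of length ≤ 6
  (D) (0|1)*10: on '00' the DFA goes s0 → s2 → s1 and accepts (s1 ∈ Accept), but the regex does not match it → eliminate
Only (C) is consistent with the DFA.
(C) (0|1)*00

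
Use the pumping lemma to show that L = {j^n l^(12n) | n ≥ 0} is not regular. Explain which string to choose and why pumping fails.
Assume L is regular with pumping length p. Idea: pumping the j-block breaks the 1:12 ratio.
Choose s = j^p l^(12p) (length 13p ≥ p). By the pumping lemma, s = xyz with |xy| ≤ p, |y| > 0, so y = j^k with k ≥ 1. Then xy²z = j^(p+k) l^(12p). For this to be in L we would need 12p = 12(p+k), i.e. 12k = 0, contradicting k ≥ 1. So xy²z ∉ L.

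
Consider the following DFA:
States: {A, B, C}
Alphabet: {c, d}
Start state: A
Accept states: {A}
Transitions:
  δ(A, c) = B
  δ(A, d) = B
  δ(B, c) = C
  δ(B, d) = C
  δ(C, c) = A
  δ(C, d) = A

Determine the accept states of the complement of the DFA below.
Complement accept states = All states \ Original accept states
= {A, B, C} \ {A}
{B, C}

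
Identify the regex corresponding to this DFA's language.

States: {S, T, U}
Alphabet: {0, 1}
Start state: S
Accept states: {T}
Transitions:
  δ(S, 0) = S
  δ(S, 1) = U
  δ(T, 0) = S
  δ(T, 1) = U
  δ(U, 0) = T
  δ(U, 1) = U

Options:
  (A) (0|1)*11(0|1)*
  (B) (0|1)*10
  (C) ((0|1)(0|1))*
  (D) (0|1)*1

Check each option against the DFA on short strings; one disagreement eliminates an option:
  (A) (0|1)*11(0|1)*: on '10' the DFA goes S → U → T and accepts (T ∈ Accept), but the regex does not match it → eliminate
  (B) (0|1)*10: agrees with the DFA on every string of length ≤ 6
  (C) ((0|1)(0|1))*: on ε the DFA stays in S and rejects (S ∉ Accept), but the regex matches it → eliminate
  (D) (0|1)*1: on '1' the DFA goes S → U and rejects (U ∉ Accept), but the regex matches it → eliminate
Only (B) is consistent with the DFA.
(B) (0|1)*10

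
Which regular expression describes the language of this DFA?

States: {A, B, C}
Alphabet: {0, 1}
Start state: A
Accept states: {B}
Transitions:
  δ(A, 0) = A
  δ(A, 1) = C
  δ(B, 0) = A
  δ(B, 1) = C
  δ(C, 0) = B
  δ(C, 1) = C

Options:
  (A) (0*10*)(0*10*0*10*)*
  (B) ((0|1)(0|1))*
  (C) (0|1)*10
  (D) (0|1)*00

Check each option against the DFA on short strings; one disagreement eliminates an option:
  (A) (0*10*)(0*10*0*10*)*: on '1' the DFA goes A → C and rejects (C ∉ Accept), but the regex matches it → eliminate
  (B) ((0|1)(0|1))*: on ε the DFA stays in A and rejects (A ∉ Accept), but the regex matches it → eliminate
  (C) (0|1)*10: agrees with the DFA on every string of length ≤ 6
  (D) (0|1)*00: on '00' the DFA goes A → A → A and rejects (A ∉ Accept), but the regex matches it → eliminate
Only (C) is consistent with the DFA.
(C) (0|1)*10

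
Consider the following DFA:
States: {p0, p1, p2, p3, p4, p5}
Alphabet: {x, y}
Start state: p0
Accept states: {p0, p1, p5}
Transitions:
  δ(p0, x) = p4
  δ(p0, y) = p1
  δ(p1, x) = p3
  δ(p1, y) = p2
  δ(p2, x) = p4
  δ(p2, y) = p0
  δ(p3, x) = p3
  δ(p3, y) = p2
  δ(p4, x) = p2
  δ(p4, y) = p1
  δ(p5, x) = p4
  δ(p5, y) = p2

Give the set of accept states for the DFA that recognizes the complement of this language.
Complement accept states = All states \ Original accept states
= {p0, p1, p2, p3, p4, p5} \ {p0, p1, p5}
{p2, p3, p4}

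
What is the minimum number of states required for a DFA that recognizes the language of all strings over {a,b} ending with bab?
By Myhill–Nerode, count the distinguishable equivalence classes: 4 classes — one per longest suffix of the input that is a prefix of 'bab' (lengths 0 through 3); only the length-3 class is accepting.
4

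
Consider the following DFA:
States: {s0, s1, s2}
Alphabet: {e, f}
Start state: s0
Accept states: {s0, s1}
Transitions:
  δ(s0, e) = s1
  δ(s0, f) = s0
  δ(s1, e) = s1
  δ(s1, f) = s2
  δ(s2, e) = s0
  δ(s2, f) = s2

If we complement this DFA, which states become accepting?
Complement accept states = All states \ Original accept states
= {s0, s1, s2} \ {s0, s1}
{s2}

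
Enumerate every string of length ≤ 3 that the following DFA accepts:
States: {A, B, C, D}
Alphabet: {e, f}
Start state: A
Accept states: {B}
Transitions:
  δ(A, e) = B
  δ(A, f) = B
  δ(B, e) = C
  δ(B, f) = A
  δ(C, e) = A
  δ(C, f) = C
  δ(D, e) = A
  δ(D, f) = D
e, f, efe, eff, ffe, fff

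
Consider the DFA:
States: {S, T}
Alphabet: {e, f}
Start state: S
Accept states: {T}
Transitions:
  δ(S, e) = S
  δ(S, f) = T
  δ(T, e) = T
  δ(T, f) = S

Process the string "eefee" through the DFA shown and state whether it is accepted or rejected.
Processing string "eefee":
  S --e--> S
  S --e--> S
  S --f--> T
  T --e--> T
  T --e--> T
Final state: T
Accept states: {T}
Yes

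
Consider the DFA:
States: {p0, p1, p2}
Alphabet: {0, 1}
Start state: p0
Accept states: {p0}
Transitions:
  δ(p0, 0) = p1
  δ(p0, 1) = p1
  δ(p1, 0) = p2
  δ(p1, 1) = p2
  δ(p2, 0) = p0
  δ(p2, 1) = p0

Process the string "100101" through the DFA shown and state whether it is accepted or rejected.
Processing string "100101":
  p0 --1--> p1
  p1 --0--> p2
  p2 --0--> p0
  p0 --1--> p1
  p1 --0--> p2
  p2 --1--> p0
Final state: p0
Accept states: {p0}
Yes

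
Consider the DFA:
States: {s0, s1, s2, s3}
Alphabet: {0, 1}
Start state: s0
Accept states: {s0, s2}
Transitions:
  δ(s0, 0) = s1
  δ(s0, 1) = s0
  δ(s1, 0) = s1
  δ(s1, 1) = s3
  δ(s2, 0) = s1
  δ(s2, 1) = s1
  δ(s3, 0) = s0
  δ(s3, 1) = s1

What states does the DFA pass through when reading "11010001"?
read '1': s0 → s0
  read '1': s0 → s0
  read '0': s0 → s1
  read '1': s1 → s3
  read '0': s3 → s0
  read '0': s0 → s1
  read '0': s1 → s1
  read '1': s1 → s3
s0 -> s0 -> s0 -> s1 -> s3 -> s0 -> s1 -> s1 -> s3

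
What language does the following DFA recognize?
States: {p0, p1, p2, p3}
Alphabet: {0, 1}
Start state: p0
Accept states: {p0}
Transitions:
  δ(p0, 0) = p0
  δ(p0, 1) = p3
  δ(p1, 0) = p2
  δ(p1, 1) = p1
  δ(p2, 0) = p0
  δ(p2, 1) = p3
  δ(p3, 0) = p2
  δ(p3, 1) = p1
Testing a few strings:
  '0111' → reject
  '0' → accept
  '010' → reject
  '10' → reject
State roles: p0=value ≡ 0 (mod 4); p1=value ≡ 3 (mod 4); p2=value ≡ 2 (mod 4); p3=value ≡ 1 (mod 4)
All binary strings representing a multiple of 4 (read in base 2; leading zeros allowed and ε counts as 0)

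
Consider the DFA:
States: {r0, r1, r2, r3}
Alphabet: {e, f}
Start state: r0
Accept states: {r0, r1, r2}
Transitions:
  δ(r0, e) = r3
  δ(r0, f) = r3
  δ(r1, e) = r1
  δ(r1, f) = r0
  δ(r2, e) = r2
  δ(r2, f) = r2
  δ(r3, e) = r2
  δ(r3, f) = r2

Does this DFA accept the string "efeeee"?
Processing string "efeeee":
  r0 --e--> r3
  r3 --f--> r2
  r2 --e--> r2
  r2 --e--> r2
  r2 --e--> r2
  r2 --e--> r2
Final state: r2
Accept states: {r0, r1, r2}
Yes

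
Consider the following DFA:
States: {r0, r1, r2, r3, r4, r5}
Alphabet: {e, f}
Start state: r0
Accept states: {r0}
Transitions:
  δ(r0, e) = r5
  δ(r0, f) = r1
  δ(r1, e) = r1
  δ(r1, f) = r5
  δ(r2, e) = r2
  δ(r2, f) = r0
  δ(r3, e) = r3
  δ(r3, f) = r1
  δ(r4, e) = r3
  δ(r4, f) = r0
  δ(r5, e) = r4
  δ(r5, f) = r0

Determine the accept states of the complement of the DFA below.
Complement accept states = All states \ Original accept states
= {r0, r1, r2, r3, r4, r5} \ {r0}
{r1, r2, r3, r4, r5}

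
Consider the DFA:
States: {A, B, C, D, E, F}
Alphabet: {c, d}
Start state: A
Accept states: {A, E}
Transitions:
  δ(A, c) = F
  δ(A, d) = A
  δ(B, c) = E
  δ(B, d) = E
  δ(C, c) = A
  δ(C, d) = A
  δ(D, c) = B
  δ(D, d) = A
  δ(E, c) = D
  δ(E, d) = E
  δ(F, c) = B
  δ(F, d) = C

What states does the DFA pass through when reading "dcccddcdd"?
read 'd': A → A
  read 'c': A → F
  read 'c': F → B
  read 'c': B → E
  read 'd': E → E
  read 'd': E → E
  read 'c': E → D
  read 'd': D → A
  read 'd': A → A
A -> A -> F -> B -> E -> E -> E -> D -> A -> A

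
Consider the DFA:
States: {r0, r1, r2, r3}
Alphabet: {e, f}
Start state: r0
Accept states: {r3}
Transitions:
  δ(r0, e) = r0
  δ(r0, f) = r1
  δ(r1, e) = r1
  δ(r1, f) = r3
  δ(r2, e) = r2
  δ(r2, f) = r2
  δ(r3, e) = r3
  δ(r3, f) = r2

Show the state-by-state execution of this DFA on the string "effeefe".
read 'e': r0 → r0
  read 'f': r0 → r1
  read 'f': r1 → r3
  read 'e': r3 → r3
  read 'e': r3 → r3
  read 'f': r3 → r2
  read 'e': r2 → r2
r0 -> r0 -> r1 -> r3 -> r3 -> r3 -> r2 -> r2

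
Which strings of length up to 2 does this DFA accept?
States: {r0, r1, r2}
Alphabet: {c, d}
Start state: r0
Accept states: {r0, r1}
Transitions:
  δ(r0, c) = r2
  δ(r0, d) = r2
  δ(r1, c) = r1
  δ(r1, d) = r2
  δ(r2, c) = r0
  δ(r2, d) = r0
ε, cc, cd, dc, dd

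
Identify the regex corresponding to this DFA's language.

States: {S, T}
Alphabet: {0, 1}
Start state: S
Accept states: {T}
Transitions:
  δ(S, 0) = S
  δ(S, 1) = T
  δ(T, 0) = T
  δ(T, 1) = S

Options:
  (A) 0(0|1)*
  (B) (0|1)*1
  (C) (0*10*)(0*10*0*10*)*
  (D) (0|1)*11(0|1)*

Check each option against the DFA on short strings; one disagreement eliminates an option:
  (A) 0(0|1)*: on '0' the DFA goes S → S and rejects (S ∉ Accept), but the regex matches it → eliminate
  (B) (0|1)*1: on '10' the DFA goes S → T → T and accepts (T ∈ Accept), but the regex does not match it → eliminate
  (C) (0*10*)(0*10*0*10*)*: agrees with the DFA on every string of length ≤ 6
  (D) (0|1)*11(0|1)*: on '1' the DFA goes S → T and accepts (T ∈ Accept), but the regex does not match it → eliminate
Only (C) is consistent with the DFA.
(C) (0*10*)(0*10*0*10*)*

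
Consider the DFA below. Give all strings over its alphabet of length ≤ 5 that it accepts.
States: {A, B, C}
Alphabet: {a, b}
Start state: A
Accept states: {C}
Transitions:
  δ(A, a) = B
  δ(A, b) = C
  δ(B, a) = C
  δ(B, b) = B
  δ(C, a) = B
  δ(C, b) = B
b, aa, aba, baa, bba, aaaa, aaba, abba, baba, bbba, aaaba, aabba, abaaa, ababa, abbba, baaaa, baaba, babba, bbaaa, bbaba, bbbba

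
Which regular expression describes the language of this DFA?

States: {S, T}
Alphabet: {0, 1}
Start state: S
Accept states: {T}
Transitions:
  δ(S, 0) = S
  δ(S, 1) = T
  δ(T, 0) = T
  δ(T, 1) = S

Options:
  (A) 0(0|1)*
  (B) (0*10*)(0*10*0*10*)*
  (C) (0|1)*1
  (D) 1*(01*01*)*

Check each option against the DFA on short strings; one disagreement eliminates an option:
  (A) 0(0|1)*: on '0' the DFA goes S → S and rejects (S ∉ Accept), but the regex matches it → eliminate
  (B) (0*10*)(0*10*0*10*)*: agrees with the DFA on every string of length ≤ 6
  (C) (0|1)*1: on '10' the DFA goes S → T → T and accepts (T ∈ Accept), but the regex does not match it → eliminate
  (D) 1*(01*01*)*: on ε the DFA stays in S and rejects (S ∉ Accept), but the regex matches it → eliminate
Only (B) is consistent with the DFA.
(B) (0*10*)(0*10*0*10*)*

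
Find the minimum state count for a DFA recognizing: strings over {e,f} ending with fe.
By Myhill–Nerode, count the distinguishable equivalence classes: three classes — suffix matches ε, f, or fe.
3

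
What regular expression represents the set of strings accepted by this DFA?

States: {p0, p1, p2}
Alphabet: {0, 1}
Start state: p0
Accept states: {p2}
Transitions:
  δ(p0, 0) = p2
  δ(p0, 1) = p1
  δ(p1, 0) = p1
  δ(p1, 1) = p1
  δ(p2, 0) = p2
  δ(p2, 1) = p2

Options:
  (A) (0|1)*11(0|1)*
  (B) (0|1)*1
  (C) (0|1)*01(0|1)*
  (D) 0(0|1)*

Check each option against the DFA on short strings; one disagreement eliminates an option:
  (A) (0|1)*11(0|1)*: on '0' the DFA goes p0 → p2 and accepts (p2 ∈ Accept), but the regex does not match it → eliminate
  (B) (0|1)*1: on '0' the DFA goes p0 → p2 and accepts (p2 ∈ Accept), but the regex does not match it → eliminate
  (C) (0|1)*01(0|1)*: on '0' the DFA goes p0 → p2 and accepts (p2 ∈ Accept), but the regex does not match it → eliminate
  (D) 0(0|1)*: agrees with the DFA on every string of length ≤ 6
Only (D) is consistent with the DFA.
(D) 0(0|1)*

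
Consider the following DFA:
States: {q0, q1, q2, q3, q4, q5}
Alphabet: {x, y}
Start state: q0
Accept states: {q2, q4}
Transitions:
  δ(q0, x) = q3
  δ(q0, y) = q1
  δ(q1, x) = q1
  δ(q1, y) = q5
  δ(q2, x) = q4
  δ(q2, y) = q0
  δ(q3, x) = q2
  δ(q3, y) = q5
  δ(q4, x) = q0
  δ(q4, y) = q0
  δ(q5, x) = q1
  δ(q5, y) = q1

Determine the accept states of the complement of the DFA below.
Complement accept states = All states \ Original accept states
= {q0, q1, q2, q3, q4, q5} \ {q2, q4}
{q0, q1, q3, q5}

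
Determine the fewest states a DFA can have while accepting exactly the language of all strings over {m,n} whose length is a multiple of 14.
By Myhill–Nerode, count the distinguishable equivalence classes: 14 classes — one per residue of the length mod 14; class i is distinguished from class j by any string of length (14 − i) mod 14.
14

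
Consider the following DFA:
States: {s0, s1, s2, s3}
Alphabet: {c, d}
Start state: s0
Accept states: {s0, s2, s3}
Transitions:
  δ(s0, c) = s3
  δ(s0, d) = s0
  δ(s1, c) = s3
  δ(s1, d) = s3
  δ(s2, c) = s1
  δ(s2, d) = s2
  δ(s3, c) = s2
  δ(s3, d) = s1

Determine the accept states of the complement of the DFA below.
Complement accept states = All states \ Original accept states
= {s0, s1, s2, s3} \ {s0, s2, s3}
{s1}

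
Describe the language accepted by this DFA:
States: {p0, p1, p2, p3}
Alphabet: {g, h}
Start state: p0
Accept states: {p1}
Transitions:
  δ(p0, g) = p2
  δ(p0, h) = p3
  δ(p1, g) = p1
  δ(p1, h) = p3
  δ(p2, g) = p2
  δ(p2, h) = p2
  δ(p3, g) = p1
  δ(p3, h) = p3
Testing a few strings:
  'ghgh' → reject
  'g' → reject
  'ghgg' → reject
  'gghh' → reject
State roles: p0=no input read; p1=started with h, last symbol g; p2=started with g (dead); p3=started with h, last symbol h
All strings over {g,h} that start with h and end with g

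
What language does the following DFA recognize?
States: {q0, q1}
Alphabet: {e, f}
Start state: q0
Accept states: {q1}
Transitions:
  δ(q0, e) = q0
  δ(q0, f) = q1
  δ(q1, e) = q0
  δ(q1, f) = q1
Testing a few strings:
  'e' → reject
  'ff' → accept
  'eff' → accept
  'eef' → accept
State roles: q0=last symbol not f; q1=last symbol is f
All strings over {e,f} ending with f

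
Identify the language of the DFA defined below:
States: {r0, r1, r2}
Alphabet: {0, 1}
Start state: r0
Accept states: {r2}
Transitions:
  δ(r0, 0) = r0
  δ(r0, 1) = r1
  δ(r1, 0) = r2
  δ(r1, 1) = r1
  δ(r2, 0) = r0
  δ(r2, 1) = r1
Testing a few strings:
  '100' → reject
  '1110' → accept
  '11' → reject
  '1111' → reject
State roles: r0=no suffix match; r1=one trailing 1; r2=suffix is 10
All binary strings ending with 10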